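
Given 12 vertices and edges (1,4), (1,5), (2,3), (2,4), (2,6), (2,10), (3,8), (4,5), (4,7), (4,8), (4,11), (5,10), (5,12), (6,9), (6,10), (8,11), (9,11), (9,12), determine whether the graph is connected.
Yes (BFS from 1 visits [1, 4, 5, 2, 7, 8, 11, 10, 12, 3, 6, 9] — all 12 vertices reached)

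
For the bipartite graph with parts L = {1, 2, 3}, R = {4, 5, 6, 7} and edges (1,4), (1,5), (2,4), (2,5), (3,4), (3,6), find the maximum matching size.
3 (matching: (1,5), (2,4), (3,6); upper bound min(|L|,|R|) = min(3,4) = 3)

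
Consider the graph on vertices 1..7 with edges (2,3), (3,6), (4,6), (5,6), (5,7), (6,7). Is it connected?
No, it has 2 components: {1}, {2, 3, 4, 5, 6, 7}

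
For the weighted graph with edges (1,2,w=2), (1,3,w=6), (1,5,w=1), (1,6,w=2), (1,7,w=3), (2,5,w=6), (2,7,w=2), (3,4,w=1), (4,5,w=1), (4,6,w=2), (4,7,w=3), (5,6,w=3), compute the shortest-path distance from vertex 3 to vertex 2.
5 (path: 3 -> 4 -> 5 -> 1 -> 2; weights 1 + 1 + 1 + 2 = 5)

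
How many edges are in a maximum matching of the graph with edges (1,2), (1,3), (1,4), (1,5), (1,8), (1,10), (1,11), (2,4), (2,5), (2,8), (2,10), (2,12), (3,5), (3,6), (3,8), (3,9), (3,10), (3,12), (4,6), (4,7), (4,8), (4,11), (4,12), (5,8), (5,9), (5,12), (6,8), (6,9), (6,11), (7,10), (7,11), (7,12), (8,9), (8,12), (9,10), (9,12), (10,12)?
6 (matching: (1,10), (2,5), (3,8), (4,11), (6,9), (7,12); upper bound floor(n/2) = floor(12/2) = 6)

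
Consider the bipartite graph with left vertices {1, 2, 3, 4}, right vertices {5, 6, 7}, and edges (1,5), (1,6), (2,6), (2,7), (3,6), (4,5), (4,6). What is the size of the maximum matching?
3 (matching: (1,6), (2,7), (4,5); upper bound min(|L|,|R|) = min(4,3) = 3)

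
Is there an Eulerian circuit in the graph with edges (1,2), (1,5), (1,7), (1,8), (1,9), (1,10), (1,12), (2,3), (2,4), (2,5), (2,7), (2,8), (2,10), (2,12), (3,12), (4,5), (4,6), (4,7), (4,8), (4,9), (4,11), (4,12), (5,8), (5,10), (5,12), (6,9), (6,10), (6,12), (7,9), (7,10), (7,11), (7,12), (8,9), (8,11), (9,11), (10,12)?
No (2 vertices have odd degree: {1, 7}; Eulerian circuit requires 0)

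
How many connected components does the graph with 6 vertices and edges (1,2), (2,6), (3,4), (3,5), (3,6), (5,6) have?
1 (components: {1, 2, 3, 4, 5, 6})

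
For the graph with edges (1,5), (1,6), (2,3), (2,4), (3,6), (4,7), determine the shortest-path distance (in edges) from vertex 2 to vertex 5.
4 (path: 2 -> 3 -> 6 -> 1 -> 5, 4 edges)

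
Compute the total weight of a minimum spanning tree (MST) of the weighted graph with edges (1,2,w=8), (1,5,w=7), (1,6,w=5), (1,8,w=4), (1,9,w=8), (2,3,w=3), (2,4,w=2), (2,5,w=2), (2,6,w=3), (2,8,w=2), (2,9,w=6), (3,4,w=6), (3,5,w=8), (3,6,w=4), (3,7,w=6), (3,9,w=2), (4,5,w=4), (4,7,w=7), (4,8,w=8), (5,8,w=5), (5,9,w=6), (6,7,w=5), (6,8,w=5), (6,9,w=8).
23 (MST edges: (1,8,w=4), (2,3,w=3), (2,4,w=2), (2,5,w=2), (2,6,w=3), (2,8,w=2), (3,9,w=2), (6,7,w=5); sum of weights 4 + 3 + 2 + 2 + 3 + 2 + 2 + 5 = 23)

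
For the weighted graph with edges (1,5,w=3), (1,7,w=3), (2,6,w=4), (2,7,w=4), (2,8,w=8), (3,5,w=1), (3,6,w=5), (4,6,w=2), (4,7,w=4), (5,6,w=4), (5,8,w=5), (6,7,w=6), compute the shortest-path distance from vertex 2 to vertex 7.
4 (path: 2 -> 7; weights 4 = 4)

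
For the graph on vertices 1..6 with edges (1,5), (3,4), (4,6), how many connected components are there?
3 (components: {1, 5}, {2}, {3, 4, 6})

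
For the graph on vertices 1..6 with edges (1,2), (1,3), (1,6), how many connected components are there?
3 (components: {1, 2, 3, 6}, {4}, {5})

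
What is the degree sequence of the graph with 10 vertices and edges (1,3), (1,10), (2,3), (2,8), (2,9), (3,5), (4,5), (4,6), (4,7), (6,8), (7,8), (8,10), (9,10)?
[4, 3, 3, 3, 3, 2, 2, 2, 2, 2] (degrees: deg(1)=2, deg(2)=3, deg(3)=3, deg(4)=3, deg(5)=2, deg(6)=2, deg(7)=2, deg(8)=4, deg(9)=2, deg(10)=3)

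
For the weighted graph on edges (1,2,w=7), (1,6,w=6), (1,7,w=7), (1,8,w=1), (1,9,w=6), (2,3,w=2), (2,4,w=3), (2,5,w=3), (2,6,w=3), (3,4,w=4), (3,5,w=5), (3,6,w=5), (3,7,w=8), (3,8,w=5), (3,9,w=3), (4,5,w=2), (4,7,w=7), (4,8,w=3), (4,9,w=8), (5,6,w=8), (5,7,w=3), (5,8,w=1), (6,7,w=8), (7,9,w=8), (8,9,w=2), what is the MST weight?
17 (MST edges: (1,8,w=1), (2,3,w=2), (2,5,w=3), (2,6,w=3), (4,5,w=2), (5,7,w=3), (5,8,w=1), (8,9,w=2); sum of weights 1 + 2 + 3 + 3 + 2 + 3 + 1 + 2 = 17)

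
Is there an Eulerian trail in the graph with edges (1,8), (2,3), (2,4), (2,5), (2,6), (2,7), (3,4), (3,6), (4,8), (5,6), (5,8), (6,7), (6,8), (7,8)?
No (8 vertices have odd degree: {1, 2, 3, 4, 5, 6, 7, 8}; Eulerian path requires 0 or 2)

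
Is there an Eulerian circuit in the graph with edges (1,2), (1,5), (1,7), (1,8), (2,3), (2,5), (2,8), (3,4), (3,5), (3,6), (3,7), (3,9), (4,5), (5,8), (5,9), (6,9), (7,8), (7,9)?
Yes (the graph is connected and all 9 vertices have even degree)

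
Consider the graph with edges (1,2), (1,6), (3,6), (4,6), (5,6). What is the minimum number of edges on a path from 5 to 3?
2 (path: 5 -> 6 -> 3, 2 edges)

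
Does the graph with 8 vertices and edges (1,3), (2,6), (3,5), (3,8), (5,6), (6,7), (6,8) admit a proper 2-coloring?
Yes. Partition: {1, 2, 4, 5, 7, 8}, {3, 6}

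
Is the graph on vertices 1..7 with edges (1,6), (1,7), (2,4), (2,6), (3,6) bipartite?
Yes. Partition: {1, 2, 3, 5}, {4, 6, 7}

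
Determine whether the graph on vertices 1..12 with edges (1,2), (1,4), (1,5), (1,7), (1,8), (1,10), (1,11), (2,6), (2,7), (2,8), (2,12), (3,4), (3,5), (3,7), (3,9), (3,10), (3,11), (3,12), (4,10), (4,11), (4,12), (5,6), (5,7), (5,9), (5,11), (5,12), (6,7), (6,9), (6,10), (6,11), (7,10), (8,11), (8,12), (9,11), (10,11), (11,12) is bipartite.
No (odd cycle of length 3: 4 -> 1 -> 10 -> 4)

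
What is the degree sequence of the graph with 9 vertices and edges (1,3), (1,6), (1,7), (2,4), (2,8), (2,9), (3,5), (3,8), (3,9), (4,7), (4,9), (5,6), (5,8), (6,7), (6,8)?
[4, 4, 4, 3, 3, 3, 3, 3, 3] (degrees: deg(1)=3, deg(2)=3, deg(3)=4, deg(4)=3, deg(5)=3, deg(6)=4, deg(7)=3, deg(8)=4, deg(9)=3)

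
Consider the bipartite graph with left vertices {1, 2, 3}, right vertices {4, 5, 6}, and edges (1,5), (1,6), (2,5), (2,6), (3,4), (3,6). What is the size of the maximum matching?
3 (matching: (1,6), (2,5), (3,4); upper bound min(|L|,|R|) = min(3,3) = 3)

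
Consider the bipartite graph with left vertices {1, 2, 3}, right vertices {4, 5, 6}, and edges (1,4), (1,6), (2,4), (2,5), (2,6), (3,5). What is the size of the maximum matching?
3 (matching: (1,6), (2,4), (3,5); upper bound min(|L|,|R|) = min(3,3) = 3)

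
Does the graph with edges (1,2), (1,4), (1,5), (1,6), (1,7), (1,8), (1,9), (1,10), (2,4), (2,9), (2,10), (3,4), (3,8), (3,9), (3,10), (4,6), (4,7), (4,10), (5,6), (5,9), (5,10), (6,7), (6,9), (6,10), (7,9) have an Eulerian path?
Yes — and in fact it has an Eulerian circuit (the graph is connected and all 10 vertices have even degree)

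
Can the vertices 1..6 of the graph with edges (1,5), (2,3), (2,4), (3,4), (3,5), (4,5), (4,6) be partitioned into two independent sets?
No (odd cycle of length 3: 4 -> 5 -> 3 -> 4)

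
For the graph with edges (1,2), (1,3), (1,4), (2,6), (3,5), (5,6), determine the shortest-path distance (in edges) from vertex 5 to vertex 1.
2 (path: 5 -> 3 -> 1, 2 edges)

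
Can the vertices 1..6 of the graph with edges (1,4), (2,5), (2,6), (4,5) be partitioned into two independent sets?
Yes. Partition: {1, 3, 5, 6}, {2, 4}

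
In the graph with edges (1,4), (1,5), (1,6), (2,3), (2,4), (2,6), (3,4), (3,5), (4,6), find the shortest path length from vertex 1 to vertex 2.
2 (path: 1 -> 6 -> 2, 2 edges)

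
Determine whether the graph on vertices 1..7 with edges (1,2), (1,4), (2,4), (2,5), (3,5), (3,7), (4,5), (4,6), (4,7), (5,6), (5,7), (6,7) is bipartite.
No (odd cycle of length 3: 2 -> 1 -> 4 -> 2)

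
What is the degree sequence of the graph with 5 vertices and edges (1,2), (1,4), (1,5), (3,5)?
[3, 2, 1, 1, 1] (degrees: deg(1)=3, deg(2)=1, deg(3)=1, deg(4)=1, deg(5)=2)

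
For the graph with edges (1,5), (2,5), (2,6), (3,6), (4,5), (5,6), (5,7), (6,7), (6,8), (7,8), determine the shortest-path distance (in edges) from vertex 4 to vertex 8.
3 (path: 4 -> 5 -> 6 -> 8, 3 edges)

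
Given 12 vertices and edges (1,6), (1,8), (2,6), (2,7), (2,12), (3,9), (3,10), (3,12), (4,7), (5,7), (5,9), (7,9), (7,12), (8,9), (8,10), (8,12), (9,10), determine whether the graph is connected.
No, it has 2 components: {1, 2, 3, 4, 5, 6, 7, 8, 9, 10, 12}, {11}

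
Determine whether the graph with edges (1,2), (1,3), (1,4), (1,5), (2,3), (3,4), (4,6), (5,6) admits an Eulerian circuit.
No (2 vertices have odd degree: {3, 4}; Eulerian circuit requires 0)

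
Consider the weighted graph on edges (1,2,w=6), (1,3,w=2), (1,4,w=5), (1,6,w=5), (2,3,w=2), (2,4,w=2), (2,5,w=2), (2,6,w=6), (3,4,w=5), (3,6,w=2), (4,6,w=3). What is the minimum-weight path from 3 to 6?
2 (path: 3 -> 6; weights 2 = 2)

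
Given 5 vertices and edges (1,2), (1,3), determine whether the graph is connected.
No, it has 3 components: {1, 2, 3}, {4}, {5}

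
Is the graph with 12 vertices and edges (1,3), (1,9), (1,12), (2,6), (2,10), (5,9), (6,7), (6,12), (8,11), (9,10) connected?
No, it has 3 components: {1, 2, 3, 5, 6, 7, 9, 10, 12}, {4}, {8, 11}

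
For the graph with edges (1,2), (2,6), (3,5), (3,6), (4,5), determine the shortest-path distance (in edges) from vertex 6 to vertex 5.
2 (path: 6 -> 3 -> 5, 2 edges)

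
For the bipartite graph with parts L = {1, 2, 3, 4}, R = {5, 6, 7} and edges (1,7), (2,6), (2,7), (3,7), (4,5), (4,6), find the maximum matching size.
3 (matching: (1,7), (2,6), (4,5); upper bound min(|L|,|R|) = min(4,3) = 3)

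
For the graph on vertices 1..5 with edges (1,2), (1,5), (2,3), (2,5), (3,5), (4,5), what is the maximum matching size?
2 (matching: (2,3), (4,5); upper bound floor(n/2) = floor(5/2) = 2)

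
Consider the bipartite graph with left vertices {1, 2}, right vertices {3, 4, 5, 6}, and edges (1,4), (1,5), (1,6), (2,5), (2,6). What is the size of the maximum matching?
2 (matching: (1,6), (2,5); upper bound min(|L|,|R|) = min(2,4) = 2)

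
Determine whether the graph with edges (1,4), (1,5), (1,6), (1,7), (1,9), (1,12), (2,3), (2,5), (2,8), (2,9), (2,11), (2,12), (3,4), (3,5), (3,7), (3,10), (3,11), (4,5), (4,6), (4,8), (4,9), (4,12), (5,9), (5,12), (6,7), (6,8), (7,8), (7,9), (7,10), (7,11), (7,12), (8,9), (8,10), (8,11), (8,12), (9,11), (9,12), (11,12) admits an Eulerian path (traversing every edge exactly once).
Yes (the graph is connected and exactly 2 vertices have odd degree: {4, 10}; any Eulerian path must start and end at those)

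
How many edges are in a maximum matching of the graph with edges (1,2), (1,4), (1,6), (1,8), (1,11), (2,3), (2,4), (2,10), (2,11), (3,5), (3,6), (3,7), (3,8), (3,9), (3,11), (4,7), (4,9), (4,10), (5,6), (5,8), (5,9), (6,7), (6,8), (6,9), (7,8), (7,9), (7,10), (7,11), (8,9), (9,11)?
5 (matching: (2,3), (4,10), (5,8), (6,7), (9,11); upper bound floor(n/2) = floor(11/2) = 5)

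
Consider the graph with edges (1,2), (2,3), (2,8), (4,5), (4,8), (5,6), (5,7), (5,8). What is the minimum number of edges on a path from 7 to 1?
4 (path: 7 -> 5 -> 8 -> 2 -> 1, 4 edges)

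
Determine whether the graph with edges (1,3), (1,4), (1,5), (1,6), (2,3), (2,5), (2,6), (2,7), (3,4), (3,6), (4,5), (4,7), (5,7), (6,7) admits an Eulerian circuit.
Yes (the graph is connected and all 7 vertices have even degree)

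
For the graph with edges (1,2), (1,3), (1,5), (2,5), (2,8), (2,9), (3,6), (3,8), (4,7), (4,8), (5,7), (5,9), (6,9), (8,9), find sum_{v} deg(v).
28 (handshake: sum of degrees = 2|E| = 2 x 14 = 28)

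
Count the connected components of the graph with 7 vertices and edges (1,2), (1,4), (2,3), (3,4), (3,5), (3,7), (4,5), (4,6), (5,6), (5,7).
1 (components: {1, 2, 3, 4, 5, 6, 7})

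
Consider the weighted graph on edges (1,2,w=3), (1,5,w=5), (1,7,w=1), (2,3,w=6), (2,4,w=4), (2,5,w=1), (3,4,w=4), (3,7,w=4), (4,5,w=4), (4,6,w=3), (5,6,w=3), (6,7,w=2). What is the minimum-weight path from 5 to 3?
7 (path: 5 -> 2 -> 3; weights 1 + 6 = 7)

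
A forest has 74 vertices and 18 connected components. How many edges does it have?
56 (Each of the 18 component trees on V_i vertices has V_i - 1 edges; summing gives V - C = 74 - 18 = 56)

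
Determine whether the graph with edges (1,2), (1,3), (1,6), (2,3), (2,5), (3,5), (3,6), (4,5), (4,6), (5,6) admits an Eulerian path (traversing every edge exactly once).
Yes (the graph is connected and exactly 2 vertices have odd degree: {1, 2}; any Eulerian path must start and end at those)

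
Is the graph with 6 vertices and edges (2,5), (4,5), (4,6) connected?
No, it has 3 components: {1}, {2, 4, 5, 6}, {3}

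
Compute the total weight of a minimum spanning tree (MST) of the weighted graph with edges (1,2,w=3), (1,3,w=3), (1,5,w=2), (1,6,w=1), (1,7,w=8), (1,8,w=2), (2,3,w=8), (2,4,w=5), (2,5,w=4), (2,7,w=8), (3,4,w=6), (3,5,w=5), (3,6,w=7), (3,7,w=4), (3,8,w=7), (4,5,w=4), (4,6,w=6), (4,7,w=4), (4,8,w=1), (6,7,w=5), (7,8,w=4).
16 (MST edges: (1,2,w=3), (1,3,w=3), (1,5,w=2), (1,6,w=1), (1,8,w=2), (3,7,w=4), (4,8,w=1); sum of weights 3 + 3 + 2 + 1 + 2 + 4 + 1 = 16)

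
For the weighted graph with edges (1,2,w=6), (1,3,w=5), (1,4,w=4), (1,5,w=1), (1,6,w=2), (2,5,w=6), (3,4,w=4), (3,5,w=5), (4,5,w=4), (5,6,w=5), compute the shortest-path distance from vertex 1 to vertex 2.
6 (path: 1 -> 2; weights 6 = 6)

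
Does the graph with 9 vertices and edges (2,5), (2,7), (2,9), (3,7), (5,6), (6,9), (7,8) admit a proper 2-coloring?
Yes. Partition: {1, 2, 3, 4, 6, 8}, {5, 7, 9}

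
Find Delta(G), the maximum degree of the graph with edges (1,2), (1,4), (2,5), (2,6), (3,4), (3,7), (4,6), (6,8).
3 (attained at vertices 2, 4, 6)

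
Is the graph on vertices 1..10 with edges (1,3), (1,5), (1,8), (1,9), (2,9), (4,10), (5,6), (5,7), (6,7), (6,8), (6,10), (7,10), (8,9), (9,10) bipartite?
No (odd cycle of length 3: 9 -> 1 -> 8 -> 9)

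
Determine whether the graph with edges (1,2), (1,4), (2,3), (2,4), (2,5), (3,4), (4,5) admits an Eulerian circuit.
Yes (the graph is connected and all 5 vertices have even degree)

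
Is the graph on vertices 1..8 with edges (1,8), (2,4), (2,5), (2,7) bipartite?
Yes. Partition: {1, 2, 3, 6}, {4, 5, 7, 8}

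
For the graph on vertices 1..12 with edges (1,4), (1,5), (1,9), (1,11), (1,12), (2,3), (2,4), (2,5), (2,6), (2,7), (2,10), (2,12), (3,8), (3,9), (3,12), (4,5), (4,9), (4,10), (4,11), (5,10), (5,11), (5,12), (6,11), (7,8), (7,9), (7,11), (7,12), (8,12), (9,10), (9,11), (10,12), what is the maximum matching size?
6 (matching: (1,5), (2,6), (3,8), (4,9), (7,11), (10,12); upper bound floor(n/2) = floor(12/2) = 6)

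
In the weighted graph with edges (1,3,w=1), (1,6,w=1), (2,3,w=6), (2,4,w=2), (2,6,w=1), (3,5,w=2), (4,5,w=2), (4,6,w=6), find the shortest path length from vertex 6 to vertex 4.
3 (path: 6 -> 2 -> 4; weights 1 + 2 = 3)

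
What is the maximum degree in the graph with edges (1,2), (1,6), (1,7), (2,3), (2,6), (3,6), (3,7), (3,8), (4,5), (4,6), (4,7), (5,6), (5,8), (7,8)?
5 (attained at vertex 6)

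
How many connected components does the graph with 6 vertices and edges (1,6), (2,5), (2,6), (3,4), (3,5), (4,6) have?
1 (components: {1, 2, 3, 4, 5, 6})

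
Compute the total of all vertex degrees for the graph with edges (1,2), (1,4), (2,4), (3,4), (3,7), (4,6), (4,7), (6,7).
16 (handshake: sum of degrees = 2|E| = 2 x 8 = 16)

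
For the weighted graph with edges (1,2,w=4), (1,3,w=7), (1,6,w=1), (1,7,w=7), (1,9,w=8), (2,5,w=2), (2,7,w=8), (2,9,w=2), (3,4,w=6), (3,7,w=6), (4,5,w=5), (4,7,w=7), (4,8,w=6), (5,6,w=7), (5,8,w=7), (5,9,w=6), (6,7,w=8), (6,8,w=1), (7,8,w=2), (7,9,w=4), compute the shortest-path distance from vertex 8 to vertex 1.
2 (path: 8 -> 6 -> 1; weights 1 + 1 = 2)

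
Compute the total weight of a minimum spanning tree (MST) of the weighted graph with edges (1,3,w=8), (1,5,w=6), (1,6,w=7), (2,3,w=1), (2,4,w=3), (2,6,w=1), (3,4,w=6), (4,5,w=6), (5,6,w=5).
16 (MST edges: (1,5,w=6), (2,3,w=1), (2,4,w=3), (2,6,w=1), (5,6,w=5); sum of weights 6 + 1 + 3 + 1 + 5 = 16)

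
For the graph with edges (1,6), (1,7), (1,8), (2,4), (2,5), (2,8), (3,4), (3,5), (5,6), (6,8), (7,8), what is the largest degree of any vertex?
4 (attained at vertex 8)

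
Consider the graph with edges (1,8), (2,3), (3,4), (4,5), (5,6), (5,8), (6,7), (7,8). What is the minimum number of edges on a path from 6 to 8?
2 (path: 6 -> 5 -> 8, 2 edges)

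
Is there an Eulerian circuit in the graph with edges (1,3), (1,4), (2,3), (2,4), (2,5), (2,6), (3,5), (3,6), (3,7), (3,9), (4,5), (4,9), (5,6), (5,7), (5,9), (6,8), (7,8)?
No (2 vertices have odd degree: {7, 9}; Eulerian circuit requires 0)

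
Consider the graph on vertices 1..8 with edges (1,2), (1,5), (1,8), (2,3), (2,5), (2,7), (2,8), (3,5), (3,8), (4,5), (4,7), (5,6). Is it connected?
Yes (BFS from 1 visits [1, 2, 5, 8, 3, 7, 4, 6] — all 8 vertices reached)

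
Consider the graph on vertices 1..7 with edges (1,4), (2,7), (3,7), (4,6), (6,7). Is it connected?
No, it has 2 components: {1, 2, 3, 4, 6, 7}, {5}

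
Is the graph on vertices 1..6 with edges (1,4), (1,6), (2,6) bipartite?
Yes. Partition: {1, 2, 3, 5}, {4, 6}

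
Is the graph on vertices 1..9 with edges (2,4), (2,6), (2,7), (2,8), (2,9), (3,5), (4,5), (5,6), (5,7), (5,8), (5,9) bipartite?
Yes. Partition: {1, 2, 5}, {3, 4, 6, 7, 8, 9}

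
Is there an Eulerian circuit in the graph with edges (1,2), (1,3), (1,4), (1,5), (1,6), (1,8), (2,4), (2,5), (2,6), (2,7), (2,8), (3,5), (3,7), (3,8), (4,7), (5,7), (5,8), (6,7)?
No (4 vertices have odd degree: {4, 5, 6, 7}; Eulerian circuit requires 0)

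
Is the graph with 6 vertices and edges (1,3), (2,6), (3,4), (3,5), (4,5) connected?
No, it has 2 components: {1, 3, 4, 5}, {2, 6}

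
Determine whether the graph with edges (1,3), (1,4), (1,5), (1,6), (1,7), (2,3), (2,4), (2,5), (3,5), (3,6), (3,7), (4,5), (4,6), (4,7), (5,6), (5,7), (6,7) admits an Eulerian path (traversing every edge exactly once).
No (6 vertices have odd degree: {1, 2, 3, 4, 6, 7}; Eulerian path requires 0 or 2)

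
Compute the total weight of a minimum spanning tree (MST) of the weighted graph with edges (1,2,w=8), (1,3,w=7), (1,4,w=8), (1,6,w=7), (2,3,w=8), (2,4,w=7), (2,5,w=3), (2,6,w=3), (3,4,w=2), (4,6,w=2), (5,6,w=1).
15 (MST edges: (1,3,w=7), (2,5,w=3), (3,4,w=2), (4,6,w=2), (5,6,w=1); sum of weights 7 + 3 + 2 + 2 + 1 = 15)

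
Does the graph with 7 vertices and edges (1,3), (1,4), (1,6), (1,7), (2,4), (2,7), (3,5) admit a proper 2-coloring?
Yes. Partition: {1, 2, 5}, {3, 4, 6, 7}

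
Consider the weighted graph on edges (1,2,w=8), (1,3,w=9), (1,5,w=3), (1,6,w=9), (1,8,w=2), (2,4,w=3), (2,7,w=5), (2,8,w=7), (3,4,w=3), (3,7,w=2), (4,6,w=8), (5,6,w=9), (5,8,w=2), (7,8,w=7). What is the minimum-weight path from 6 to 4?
8 (path: 6 -> 4; weights 8 = 8)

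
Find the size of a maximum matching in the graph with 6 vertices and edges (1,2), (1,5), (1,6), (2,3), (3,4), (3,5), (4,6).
3 (matching: (1,5), (2,3), (4,6); upper bound floor(n/2) = floor(6/2) = 3)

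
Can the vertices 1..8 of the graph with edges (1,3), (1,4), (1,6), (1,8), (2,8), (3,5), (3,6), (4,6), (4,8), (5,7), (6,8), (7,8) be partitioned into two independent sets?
No (odd cycle of length 3: 3 -> 1 -> 6 -> 3)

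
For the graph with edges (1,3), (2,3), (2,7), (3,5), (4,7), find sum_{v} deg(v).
10 (handshake: sum of degrees = 2|E| = 2 x 5 = 10)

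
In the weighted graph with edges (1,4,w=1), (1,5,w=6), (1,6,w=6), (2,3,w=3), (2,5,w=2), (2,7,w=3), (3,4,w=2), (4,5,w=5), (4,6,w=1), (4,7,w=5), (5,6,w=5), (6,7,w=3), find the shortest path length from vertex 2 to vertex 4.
5 (path: 2 -> 3 -> 4; weights 3 + 2 = 5)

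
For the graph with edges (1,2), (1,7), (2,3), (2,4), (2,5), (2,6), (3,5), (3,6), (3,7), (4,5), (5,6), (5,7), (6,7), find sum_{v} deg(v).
26 (handshake: sum of degrees = 2|E| = 2 x 13 = 26)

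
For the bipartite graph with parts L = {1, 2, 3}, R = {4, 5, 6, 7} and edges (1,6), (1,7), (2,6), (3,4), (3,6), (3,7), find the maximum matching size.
3 (matching: (1,7), (2,6), (3,4); upper bound min(|L|,|R|) = min(3,4) = 3)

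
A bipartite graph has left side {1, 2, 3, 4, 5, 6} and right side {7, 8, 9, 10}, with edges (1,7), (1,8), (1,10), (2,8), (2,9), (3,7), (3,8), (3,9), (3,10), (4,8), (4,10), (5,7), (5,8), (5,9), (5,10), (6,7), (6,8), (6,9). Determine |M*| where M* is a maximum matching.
4 (matching: (1,10), (2,9), (3,8), (5,7); upper bound min(|L|,|R|) = min(6,4) = 4)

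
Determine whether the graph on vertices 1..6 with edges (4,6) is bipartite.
Yes. Partition: {1, 2, 3, 4, 5}, {6}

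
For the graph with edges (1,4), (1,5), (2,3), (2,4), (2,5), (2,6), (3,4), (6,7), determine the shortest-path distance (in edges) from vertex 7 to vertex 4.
3 (path: 7 -> 6 -> 2 -> 4, 3 edges)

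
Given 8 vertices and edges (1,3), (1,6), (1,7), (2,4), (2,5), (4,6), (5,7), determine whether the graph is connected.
No, it has 2 components: {1, 2, 3, 4, 5, 6, 7}, {8}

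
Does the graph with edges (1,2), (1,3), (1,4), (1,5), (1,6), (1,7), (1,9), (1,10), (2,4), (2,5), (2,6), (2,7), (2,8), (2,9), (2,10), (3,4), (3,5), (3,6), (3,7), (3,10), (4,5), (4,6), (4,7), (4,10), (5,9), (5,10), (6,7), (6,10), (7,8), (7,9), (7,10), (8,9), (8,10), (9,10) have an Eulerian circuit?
No (2 vertices have odd degree: {4, 10}; Eulerian circuit requires 0)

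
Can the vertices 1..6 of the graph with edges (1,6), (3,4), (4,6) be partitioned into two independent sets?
Yes. Partition: {1, 2, 4, 5}, {3, 6}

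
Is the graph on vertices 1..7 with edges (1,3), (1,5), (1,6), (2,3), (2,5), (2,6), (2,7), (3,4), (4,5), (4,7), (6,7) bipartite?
No (odd cycle of length 3: 2 -> 6 -> 7 -> 2)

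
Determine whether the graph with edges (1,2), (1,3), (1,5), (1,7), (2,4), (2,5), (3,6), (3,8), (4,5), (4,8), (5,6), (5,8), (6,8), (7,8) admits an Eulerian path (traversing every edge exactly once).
No (6 vertices have odd degree: {2, 3, 4, 5, 6, 8}; Eulerian path requires 0 or 2)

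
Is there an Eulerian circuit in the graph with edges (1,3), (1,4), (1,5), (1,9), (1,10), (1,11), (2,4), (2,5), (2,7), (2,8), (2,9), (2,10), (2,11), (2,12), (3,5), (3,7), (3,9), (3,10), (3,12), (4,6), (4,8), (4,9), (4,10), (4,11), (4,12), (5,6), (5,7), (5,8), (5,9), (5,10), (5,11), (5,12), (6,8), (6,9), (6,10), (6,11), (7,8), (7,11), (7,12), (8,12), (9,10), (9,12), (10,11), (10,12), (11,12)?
No (2 vertices have odd degree: {10, 12}; Eulerian circuit requires 0)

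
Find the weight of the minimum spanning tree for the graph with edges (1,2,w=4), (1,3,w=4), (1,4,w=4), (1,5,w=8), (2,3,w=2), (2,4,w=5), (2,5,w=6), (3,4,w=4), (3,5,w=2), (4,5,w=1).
9 (MST edges: (1,2,w=4), (2,3,w=2), (3,5,w=2), (4,5,w=1); sum of weights 4 + 2 + 2 + 1 = 9)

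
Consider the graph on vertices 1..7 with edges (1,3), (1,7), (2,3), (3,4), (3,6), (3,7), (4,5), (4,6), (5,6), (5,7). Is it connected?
Yes (BFS from 1 visits [1, 3, 7, 2, 4, 6, 5] — all 7 vertices reached)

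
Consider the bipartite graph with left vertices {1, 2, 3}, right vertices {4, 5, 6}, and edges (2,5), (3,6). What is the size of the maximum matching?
2 (matching: (2,5), (3,6); upper bound min(|L|,|R|) = min(3,3) = 3)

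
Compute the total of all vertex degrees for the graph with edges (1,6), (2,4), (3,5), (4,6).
8 (handshake: sum of degrees = 2|E| = 2 x 4 = 8)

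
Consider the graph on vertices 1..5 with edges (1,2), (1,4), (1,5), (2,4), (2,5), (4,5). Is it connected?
No, it has 2 components: {1, 2, 4, 5}, {3}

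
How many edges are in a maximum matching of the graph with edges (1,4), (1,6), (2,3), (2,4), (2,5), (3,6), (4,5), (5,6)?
3 (matching: (1,4), (2,3), (5,6); upper bound floor(n/2) = floor(6/2) = 3)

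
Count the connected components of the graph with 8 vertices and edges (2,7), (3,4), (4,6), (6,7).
4 (components: {1}, {2, 3, 4, 6, 7}, {5}, {8})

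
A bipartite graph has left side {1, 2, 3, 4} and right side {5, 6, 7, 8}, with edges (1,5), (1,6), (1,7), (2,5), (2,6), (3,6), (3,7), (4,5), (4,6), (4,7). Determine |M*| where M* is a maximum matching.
3 (matching: (1,7), (2,6), (4,5); upper bound min(|L|,|R|) = min(4,4) = 4)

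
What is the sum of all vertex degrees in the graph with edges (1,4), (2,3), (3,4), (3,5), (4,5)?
10 (handshake: sum of degrees = 2|E| = 2 x 5 = 10)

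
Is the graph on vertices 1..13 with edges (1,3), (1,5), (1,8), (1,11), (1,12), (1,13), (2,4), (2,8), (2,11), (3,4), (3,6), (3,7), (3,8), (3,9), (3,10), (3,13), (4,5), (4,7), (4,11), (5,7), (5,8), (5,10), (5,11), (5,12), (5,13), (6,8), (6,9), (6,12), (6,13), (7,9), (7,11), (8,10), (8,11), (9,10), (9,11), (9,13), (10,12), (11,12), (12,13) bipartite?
No (odd cycle of length 3: 3 -> 1 -> 8 -> 3)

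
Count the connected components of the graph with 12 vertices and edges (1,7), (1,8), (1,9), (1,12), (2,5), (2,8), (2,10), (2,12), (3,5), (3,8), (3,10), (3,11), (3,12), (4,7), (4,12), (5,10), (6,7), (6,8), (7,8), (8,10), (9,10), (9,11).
1 (components: {1, 2, 3, 4, 5, 6, 7, 8, 9, 10, 11, 12})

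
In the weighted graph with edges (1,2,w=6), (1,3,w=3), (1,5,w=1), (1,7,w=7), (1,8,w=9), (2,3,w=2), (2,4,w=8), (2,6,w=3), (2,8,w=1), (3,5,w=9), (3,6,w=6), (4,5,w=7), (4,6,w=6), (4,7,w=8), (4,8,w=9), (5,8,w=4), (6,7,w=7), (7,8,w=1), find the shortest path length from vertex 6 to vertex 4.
6 (path: 6 -> 4; weights 6 = 6)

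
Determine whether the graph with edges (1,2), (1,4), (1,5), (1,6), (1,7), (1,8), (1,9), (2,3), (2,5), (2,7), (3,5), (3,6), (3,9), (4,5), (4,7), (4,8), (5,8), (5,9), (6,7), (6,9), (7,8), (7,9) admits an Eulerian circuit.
No (2 vertices have odd degree: {1, 9}; Eulerian circuit requires 0)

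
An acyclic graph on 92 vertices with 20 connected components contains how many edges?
72 (Each of the 20 component trees on V_i vertices has V_i - 1 edges; summing gives V - C = 92 - 20 = 72)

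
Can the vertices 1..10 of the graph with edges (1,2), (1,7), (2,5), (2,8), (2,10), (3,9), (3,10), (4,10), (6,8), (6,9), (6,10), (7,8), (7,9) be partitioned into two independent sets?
Yes. Partition: {1, 5, 8, 9, 10}, {2, 3, 4, 6, 7}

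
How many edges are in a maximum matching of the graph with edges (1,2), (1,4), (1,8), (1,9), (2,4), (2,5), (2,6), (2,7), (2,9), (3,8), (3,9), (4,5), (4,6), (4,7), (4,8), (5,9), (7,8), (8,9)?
4 (matching: (1,2), (4,6), (5,9), (7,8); upper bound floor(n/2) = floor(9/2) = 4)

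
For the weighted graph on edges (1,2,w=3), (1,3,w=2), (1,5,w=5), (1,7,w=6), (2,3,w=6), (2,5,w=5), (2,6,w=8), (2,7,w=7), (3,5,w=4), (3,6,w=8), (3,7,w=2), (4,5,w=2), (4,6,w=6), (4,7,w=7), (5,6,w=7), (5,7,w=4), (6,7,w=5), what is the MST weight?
18 (MST edges: (1,2,w=3), (1,3,w=2), (3,5,w=4), (3,7,w=2), (4,5,w=2), (6,7,w=5); sum of weights 3 + 2 + 4 + 2 + 2 + 5 = 18)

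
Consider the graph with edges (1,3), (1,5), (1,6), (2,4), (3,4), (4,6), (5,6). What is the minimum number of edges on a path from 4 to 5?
2 (path: 4 -> 6 -> 5, 2 edges)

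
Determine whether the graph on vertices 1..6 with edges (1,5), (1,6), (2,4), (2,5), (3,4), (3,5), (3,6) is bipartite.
Yes. Partition: {1, 2, 3}, {4, 5, 6}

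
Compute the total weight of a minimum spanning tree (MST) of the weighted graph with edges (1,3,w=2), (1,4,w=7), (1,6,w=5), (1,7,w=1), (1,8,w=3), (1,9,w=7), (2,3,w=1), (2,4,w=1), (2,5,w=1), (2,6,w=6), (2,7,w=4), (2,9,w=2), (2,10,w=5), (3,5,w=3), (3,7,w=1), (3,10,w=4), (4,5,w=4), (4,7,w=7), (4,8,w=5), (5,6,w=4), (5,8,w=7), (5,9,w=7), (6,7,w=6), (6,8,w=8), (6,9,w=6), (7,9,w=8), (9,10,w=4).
18 (MST edges: (1,7,w=1), (1,8,w=3), (2,3,w=1), (2,4,w=1), (2,5,w=1), (2,9,w=2), (3,7,w=1), (3,10,w=4), (5,6,w=4); sum of weights 1 + 3 + 1 + 1 + 1 + 2 + 1 + 4 + 4 = 18)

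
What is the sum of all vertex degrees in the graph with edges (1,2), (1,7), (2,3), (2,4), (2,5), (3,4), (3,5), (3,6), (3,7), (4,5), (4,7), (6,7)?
24 (handshake: sum of degrees = 2|E| = 2 x 12 = 24)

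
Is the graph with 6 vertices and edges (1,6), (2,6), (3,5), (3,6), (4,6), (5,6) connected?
Yes (BFS from 1 visits [1, 6, 2, 3, 4, 5] — all 6 vertices reached)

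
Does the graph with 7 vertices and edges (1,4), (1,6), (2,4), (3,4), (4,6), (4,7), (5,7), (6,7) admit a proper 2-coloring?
No (odd cycle of length 3: 4 -> 1 -> 6 -> 4)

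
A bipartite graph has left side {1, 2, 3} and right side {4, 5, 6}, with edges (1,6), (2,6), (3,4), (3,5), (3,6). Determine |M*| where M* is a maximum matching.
2 (matching: (1,6), (3,5); upper bound min(|L|,|R|) = min(3,3) = 3)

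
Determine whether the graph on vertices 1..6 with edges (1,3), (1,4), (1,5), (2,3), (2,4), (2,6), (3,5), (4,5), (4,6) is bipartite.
No (odd cycle of length 3: 4 -> 1 -> 5 -> 4)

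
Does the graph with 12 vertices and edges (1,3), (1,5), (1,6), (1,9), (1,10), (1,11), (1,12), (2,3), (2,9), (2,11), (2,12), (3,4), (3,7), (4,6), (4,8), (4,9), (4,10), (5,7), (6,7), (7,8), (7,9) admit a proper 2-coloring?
Yes. Partition: {1, 2, 4, 7}, {3, 5, 6, 8, 9, 10, 11, 12}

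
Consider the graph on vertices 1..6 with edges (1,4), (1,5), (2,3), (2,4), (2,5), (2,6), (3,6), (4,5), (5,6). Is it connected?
Yes (BFS from 1 visits [1, 4, 5, 2, 6, 3] — all 6 vertices reached)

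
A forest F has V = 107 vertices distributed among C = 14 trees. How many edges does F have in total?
93 (Each of the 14 component trees on V_i vertices has V_i - 1 edges; summing gives V - C = 107 - 14 = 93)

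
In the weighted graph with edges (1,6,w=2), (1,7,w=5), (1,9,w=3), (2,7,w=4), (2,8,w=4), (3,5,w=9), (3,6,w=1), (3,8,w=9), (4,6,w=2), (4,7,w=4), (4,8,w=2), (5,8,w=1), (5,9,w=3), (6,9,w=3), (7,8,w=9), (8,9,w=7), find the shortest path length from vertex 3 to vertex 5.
6 (path: 3 -> 6 -> 4 -> 8 -> 5; weights 1 + 2 + 2 + 1 = 6)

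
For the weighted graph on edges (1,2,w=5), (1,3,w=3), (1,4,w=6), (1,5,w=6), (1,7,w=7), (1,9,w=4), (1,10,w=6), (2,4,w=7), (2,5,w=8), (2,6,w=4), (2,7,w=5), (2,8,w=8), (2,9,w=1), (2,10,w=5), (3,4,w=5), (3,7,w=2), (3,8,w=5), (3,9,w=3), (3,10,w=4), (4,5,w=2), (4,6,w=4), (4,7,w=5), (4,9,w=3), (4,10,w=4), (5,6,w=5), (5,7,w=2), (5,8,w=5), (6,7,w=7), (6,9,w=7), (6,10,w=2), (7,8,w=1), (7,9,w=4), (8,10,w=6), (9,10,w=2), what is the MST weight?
18 (MST edges: (1,3,w=3), (2,9,w=1), (3,7,w=2), (3,9,w=3), (4,5,w=2), (5,7,w=2), (6,10,w=2), (7,8,w=1), (9,10,w=2); sum of weights 3 + 1 + 2 + 3 + 2 + 2 + 2 + 1 + 2 = 18)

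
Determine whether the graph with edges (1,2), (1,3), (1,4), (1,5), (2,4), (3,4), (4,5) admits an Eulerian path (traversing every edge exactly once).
Yes — and in fact it has an Eulerian circuit (the graph is connected and all 5 vertices have even degree)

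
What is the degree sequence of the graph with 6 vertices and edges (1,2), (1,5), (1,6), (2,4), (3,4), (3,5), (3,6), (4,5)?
[3, 3, 3, 3, 2, 2] (degrees: deg(1)=3, deg(2)=2, deg(3)=3, deg(4)=3, deg(5)=3, deg(6)=2)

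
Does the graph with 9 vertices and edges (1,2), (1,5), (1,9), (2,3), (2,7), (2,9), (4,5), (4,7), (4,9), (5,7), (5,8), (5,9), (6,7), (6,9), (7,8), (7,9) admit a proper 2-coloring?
No (odd cycle of length 3: 2 -> 1 -> 9 -> 2)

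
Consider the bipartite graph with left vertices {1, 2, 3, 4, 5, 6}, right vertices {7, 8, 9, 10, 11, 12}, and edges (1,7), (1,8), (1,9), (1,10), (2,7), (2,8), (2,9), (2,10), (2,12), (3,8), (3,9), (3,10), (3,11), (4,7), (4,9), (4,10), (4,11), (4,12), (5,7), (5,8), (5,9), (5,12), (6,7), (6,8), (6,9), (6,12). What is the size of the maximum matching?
6 (matching: (1,10), (2,12), (3,11), (4,9), (5,8), (6,7); upper bound min(|L|,|R|) = min(6,6) = 6)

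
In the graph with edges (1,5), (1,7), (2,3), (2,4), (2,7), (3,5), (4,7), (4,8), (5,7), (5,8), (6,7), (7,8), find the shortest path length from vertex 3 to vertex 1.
2 (path: 3 -> 5 -> 1, 2 edges)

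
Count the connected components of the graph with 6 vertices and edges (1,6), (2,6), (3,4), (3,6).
2 (components: {1, 2, 3, 4, 6}, {5})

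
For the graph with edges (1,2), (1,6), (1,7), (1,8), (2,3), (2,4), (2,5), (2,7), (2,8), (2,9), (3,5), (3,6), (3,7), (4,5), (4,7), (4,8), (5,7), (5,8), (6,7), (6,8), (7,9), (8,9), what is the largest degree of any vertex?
7 (attained at vertices 2, 7)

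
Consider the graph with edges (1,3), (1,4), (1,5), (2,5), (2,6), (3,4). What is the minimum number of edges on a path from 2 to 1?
2 (path: 2 -> 5 -> 1, 2 edges)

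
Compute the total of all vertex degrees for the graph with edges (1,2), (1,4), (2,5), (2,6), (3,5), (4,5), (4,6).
14 (handshake: sum of degrees = 2|E| = 2 x 7 = 14)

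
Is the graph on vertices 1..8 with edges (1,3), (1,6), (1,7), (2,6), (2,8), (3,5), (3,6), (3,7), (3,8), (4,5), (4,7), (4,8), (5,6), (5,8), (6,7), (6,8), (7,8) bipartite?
No (odd cycle of length 3: 6 -> 1 -> 3 -> 6)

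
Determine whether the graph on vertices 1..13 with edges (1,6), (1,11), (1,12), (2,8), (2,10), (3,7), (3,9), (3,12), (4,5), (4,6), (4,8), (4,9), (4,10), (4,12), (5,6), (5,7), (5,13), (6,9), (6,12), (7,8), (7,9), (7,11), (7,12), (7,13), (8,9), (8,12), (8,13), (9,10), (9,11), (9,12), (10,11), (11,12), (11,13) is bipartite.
No (odd cycle of length 3: 12 -> 1 -> 6 -> 12)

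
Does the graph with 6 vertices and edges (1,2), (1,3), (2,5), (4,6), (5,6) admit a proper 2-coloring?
Yes. Partition: {1, 4, 5}, {2, 3, 6}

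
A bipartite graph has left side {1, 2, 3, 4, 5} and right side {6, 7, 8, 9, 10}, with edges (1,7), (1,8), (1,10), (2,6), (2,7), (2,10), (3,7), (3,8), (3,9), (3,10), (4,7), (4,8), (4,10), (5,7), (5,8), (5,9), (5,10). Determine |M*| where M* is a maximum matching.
5 (matching: (1,10), (2,6), (3,9), (4,8), (5,7); upper bound min(|L|,|R|) = min(5,5) = 5)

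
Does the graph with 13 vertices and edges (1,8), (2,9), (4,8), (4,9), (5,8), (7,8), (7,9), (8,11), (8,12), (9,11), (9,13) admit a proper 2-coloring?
Yes. Partition: {1, 2, 3, 4, 5, 6, 7, 10, 11, 12, 13}, {8, 9}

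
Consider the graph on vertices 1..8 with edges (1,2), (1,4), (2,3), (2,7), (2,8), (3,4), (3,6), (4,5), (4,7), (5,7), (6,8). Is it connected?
Yes (BFS from 1 visits [1, 2, 4, 3, 7, 8, 5, 6] — all 8 vertices reached)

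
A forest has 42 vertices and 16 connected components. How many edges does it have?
26 (Each of the 16 component trees on V_i vertices has V_i - 1 edges; summing gives V - C = 42 - 16 = 26)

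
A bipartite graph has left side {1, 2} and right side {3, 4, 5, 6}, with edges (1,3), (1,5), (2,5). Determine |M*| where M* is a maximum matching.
2 (matching: (1,3), (2,5); upper bound min(|L|,|R|) = min(2,4) = 2)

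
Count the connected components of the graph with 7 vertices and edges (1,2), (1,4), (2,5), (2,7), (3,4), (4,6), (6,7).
1 (components: {1, 2, 3, 4, 5, 6, 7})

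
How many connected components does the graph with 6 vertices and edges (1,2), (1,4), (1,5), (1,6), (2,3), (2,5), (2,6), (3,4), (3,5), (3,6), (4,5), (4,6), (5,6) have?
1 (components: {1, 2, 3, 4, 5, 6})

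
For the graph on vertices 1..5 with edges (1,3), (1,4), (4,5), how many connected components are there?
2 (components: {1, 3, 4, 5}, {2})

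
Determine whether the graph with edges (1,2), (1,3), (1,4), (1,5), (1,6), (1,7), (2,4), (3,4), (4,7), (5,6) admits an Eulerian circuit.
Yes (the graph is connected and all 7 vertices have even degree)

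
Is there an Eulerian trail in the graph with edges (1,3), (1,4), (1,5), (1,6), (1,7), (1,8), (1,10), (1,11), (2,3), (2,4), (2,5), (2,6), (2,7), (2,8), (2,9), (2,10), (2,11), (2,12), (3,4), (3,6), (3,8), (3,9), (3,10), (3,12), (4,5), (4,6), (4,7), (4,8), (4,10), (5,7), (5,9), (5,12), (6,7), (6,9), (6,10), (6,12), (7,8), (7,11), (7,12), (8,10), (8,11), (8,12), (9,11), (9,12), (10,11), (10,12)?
Yes — and in fact it has an Eulerian circuit (the graph is connected and all 12 vertices have even degree)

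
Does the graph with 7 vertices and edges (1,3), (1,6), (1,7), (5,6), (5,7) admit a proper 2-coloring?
Yes. Partition: {1, 2, 4, 5}, {3, 6, 7}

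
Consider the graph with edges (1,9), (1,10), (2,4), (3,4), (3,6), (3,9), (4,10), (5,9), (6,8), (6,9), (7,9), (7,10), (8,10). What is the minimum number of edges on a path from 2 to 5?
4 (path: 2 -> 4 -> 3 -> 9 -> 5, 4 edges)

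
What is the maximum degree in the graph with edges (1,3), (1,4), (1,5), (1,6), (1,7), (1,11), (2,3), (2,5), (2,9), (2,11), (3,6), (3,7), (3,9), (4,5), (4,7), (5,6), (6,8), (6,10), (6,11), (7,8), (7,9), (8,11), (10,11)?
6 (attained at vertices 1, 6)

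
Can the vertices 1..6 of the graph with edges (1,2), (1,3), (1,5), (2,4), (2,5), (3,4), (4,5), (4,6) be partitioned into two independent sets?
No (odd cycle of length 3: 2 -> 1 -> 5 -> 2)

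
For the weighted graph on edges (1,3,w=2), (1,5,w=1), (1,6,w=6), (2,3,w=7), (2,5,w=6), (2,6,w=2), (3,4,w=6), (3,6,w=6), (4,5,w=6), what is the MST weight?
17 (MST edges: (1,3,w=2), (1,5,w=1), (1,6,w=6), (2,6,w=2), (3,4,w=6); sum of weights 2 + 1 + 6 + 2 + 6 = 17)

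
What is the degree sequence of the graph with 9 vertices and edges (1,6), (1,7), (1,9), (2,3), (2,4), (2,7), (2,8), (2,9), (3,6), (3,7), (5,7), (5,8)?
[5, 4, 3, 3, 2, 2, 2, 2, 1] (degrees: deg(1)=3, deg(2)=5, deg(3)=3, deg(4)=1, deg(5)=2, deg(6)=2, deg(7)=4, deg(8)=2, deg(9)=2)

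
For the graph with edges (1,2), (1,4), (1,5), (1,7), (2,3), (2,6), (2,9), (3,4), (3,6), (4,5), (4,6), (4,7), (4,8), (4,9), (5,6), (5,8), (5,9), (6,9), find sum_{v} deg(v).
36 (handshake: sum of degrees = 2|E| = 2 x 18 = 36)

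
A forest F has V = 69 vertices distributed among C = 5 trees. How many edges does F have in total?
64 (Each of the 5 component trees on V_i vertices has V_i - 1 edges; summing gives V - C = 69 - 5 = 64)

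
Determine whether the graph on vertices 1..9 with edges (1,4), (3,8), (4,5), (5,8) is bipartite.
Yes. Partition: {1, 2, 3, 5, 6, 7, 9}, {4, 8}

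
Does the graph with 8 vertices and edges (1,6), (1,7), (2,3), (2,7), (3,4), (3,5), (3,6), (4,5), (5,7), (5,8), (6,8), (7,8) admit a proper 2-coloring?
No (odd cycle of length 5: 5 -> 7 -> 1 -> 6 -> 3 -> 5)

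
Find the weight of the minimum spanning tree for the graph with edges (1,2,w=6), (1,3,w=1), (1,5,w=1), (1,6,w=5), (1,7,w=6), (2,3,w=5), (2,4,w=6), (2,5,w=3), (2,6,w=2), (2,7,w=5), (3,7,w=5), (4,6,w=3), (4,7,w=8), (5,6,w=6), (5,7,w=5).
15 (MST edges: (1,3,w=1), (1,5,w=1), (2,5,w=3), (2,6,w=2), (2,7,w=5), (4,6,w=3); sum of weights 1 + 1 + 3 + 2 + 5 + 3 = 15)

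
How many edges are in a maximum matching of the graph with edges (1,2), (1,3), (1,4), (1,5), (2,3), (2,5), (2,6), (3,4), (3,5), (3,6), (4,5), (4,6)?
3 (matching: (1,5), (2,6), (3,4); upper bound floor(n/2) = floor(6/2) = 3)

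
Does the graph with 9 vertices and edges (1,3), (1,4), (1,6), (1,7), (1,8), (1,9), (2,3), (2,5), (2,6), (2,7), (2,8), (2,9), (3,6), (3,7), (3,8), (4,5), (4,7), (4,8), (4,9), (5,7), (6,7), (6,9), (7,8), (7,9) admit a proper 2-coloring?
No (odd cycle of length 3: 6 -> 1 -> 3 -> 6)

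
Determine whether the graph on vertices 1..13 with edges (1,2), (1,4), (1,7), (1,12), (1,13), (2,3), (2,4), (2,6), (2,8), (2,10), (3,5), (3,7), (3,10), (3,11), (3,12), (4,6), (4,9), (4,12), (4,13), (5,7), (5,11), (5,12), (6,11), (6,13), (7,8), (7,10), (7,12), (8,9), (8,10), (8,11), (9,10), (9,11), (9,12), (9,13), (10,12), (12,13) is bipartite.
No (odd cycle of length 3: 13 -> 1 -> 4 -> 13)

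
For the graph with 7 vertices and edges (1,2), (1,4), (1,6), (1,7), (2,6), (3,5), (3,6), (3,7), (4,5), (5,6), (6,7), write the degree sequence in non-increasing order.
[5, 4, 3, 3, 3, 2, 2] (degrees: deg(1)=4, deg(2)=2, deg(3)=3, deg(4)=2, deg(5)=3, deg(6)=5, deg(7)=3)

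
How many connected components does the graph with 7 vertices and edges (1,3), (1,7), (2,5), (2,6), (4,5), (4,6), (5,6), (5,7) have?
1 (components: {1, 2, 3, 4, 5, 6, 7})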